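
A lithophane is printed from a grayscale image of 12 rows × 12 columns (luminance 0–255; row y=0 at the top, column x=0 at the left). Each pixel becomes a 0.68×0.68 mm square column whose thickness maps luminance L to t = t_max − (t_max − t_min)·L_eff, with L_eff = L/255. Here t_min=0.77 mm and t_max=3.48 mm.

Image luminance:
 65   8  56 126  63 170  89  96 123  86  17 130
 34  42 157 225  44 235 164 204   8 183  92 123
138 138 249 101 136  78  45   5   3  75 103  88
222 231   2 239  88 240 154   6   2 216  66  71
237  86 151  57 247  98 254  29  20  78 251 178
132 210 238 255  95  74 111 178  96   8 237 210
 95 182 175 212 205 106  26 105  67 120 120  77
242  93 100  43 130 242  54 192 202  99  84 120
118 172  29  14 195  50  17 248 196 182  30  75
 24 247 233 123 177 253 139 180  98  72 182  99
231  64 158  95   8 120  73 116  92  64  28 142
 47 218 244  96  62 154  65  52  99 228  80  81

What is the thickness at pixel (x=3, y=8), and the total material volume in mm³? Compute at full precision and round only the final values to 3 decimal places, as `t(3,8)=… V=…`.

span = t_max - t_min = 3.48 - 0.77 = 2.710
L(3,8) = 14, L_eff = 14/255 = 0.054902
t(3,8) = 3.48 - 2.710·0.054902 = 3.331
Σt over all 12·12 pixels = 8001643/25500 ≈ 313.7899216
V = pitch²·Σt = 0.68²·8001643/25500 = 145.096

t(3,8)=3.331 V=145.096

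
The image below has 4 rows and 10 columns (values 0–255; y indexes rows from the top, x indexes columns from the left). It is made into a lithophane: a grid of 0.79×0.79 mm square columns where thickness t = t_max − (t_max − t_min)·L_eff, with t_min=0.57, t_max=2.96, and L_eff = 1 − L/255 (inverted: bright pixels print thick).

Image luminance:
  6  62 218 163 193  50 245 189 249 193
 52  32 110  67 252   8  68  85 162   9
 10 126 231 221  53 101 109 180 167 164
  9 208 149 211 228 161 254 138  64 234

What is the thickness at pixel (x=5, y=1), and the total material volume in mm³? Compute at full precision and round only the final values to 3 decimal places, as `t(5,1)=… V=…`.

span = t_max - t_min = 2.96 - 0.57 = 2.390
L(5,1) = 8, L_eff = 1 - 8/255 = 0.968627 (inverted)
t(5,1) = 2.96 - 2.390·0.968627 = 0.645
Σt over all 4·10 pixels = 1879409/25500 ≈ 73.7023137
V = pitch²·Σt = 0.79²·1879409/25500 = 45.998

t(5,1)=0.645 V=45.998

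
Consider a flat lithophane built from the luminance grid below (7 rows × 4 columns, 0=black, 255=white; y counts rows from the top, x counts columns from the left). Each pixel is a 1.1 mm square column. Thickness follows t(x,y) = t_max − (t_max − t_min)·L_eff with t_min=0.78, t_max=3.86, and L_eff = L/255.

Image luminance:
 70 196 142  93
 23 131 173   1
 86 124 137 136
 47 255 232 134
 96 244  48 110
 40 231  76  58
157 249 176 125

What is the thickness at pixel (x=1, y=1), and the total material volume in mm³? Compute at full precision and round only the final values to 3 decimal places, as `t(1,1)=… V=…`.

t(1,1)=2.278 V=78.309

span = t_max - t_min = 3.86 - 0.78 = 3.080
L(1,1) = 131, L_eff = 131/255 = 0.513725
t(1,1) = 3.86 - 3.080·0.513725 = 2.278
Σt over all 7·4 pixels = 82516/1275 ≈ 64.7184314
V = pitch²·Σt = 1.1²·82516/1275 = 78.309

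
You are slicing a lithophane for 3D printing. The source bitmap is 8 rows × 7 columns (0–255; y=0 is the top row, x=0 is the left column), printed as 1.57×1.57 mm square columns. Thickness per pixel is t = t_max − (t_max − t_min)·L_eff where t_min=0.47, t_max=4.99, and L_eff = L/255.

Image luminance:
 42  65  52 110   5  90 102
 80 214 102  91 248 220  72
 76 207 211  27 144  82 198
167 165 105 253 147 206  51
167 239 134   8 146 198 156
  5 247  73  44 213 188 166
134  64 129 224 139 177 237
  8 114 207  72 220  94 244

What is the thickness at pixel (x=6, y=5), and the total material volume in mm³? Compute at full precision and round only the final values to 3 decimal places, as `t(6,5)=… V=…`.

t(6,5)=2.048 V=357.653

span = t_max - t_min = 4.99 - 0.47 = 4.520
L(6,5) = 166, L_eff = 166/255 = 0.650980
t(6,5) = 4.99 - 4.520·0.650980 = 2.048
Σt over all 8·7 pixels = 925003/6375 ≈ 145.0985098
V = pitch²·Σt = 1.57²·925003/6375 = 357.653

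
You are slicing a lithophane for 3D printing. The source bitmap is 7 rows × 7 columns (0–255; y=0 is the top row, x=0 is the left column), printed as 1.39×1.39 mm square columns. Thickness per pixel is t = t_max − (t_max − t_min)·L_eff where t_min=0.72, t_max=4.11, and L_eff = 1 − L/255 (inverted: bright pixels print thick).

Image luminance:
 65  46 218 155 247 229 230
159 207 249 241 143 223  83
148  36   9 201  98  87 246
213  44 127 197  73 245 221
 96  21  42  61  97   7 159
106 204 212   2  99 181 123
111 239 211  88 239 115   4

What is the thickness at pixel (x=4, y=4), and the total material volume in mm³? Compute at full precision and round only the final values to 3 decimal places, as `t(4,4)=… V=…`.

t(4,4)=2.010 V=244.290

span = t_max - t_min = 4.11 - 0.72 = 3.390
L(4,4) = 97, L_eff = 1 - 97/255 = 0.619608 (inverted)
t(4,4) = 4.11 - 3.390·0.619608 = 2.010
Σt over all 7·7 pixels = 1074721/8500 ≈ 126.4377647
V = pitch²·Σt = 1.39²·1074721/8500 = 244.290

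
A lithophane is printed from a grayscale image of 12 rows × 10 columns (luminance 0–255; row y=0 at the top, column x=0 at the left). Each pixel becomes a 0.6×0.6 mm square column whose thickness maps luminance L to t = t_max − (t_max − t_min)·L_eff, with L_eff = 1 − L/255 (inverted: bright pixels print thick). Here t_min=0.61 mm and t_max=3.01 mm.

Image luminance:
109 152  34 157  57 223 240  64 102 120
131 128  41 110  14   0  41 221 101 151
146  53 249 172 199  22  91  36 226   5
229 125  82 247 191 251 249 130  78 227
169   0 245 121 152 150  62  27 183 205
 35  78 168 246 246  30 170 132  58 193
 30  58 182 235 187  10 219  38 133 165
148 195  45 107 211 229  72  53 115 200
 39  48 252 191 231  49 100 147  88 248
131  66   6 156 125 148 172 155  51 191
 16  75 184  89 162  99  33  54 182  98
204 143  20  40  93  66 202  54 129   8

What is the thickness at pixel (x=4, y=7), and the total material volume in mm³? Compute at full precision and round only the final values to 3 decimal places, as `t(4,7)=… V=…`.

span = t_max - t_min = 3.01 - 0.61 = 2.400
L(4,7) = 211, L_eff = 1 - 211/255 = 0.172549 (inverted)
t(4,7) = 3.01 - 2.400·0.172549 = 2.596
Σt over all 12·10 pixels = 91314/425 ≈ 214.8564706
V = pitch²·Σt = 0.6²·91314/425 = 77.348

t(4,7)=2.596 V=77.348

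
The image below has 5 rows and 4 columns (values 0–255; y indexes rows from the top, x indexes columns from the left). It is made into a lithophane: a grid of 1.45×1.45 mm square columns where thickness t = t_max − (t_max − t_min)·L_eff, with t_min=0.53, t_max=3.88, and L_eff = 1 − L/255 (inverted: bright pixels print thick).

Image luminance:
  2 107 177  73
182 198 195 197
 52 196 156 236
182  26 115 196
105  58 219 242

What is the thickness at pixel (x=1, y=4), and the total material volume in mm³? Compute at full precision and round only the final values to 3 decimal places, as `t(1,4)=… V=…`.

span = t_max - t_min = 3.88 - 0.53 = 3.350
L(1,4) = 58, L_eff = 1 - 58/255 = 0.772549 (inverted)
t(1,4) = 3.88 - 3.350·0.772549 = 1.292
Σt over all 5·4 pixels = 124649/2550 ≈ 48.8819608
V = pitch²·Σt = 1.45²·124649/2550 = 102.774

t(1,4)=1.292 V=102.774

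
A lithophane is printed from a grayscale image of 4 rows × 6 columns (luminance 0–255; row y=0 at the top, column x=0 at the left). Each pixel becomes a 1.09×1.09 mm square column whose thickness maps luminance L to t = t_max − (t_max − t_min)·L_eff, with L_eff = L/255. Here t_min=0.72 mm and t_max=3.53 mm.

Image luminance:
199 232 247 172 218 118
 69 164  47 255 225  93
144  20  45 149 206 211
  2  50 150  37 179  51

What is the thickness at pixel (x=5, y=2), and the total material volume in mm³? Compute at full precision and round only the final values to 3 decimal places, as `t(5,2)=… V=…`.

span = t_max - t_min = 3.53 - 0.72 = 2.810
L(5,2) = 211, L_eff = 211/255 = 0.827451
t(5,2) = 3.53 - 2.810·0.827451 = 1.205
Σt over all 4·6 pixels = 1237837/25500 ≈ 48.5426275
V = pitch²·Σt = 1.09²·1237837/25500 = 57.673

t(5,2)=1.205 V=57.673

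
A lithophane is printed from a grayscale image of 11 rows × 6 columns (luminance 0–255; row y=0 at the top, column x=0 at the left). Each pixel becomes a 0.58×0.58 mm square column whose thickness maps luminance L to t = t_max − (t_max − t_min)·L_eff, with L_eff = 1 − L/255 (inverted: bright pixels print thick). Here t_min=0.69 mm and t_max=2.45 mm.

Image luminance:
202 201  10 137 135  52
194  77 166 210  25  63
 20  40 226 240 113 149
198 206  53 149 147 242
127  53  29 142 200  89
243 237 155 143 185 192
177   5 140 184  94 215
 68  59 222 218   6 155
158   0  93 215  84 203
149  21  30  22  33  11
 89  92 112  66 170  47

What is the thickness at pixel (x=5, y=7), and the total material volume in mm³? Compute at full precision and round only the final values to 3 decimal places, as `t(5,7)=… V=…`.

span = t_max - t_min = 2.45 - 0.69 = 1.760
L(5,7) = 155, L_eff = 1 - 155/255 = 0.392157 (inverted)
t(5,7) = 2.45 - 1.760·0.392157 = 1.760
Σt over all 11·6 pixels = 1301179/12750 ≈ 102.0532549
V = pitch²·Σt = 0.58²·1301179/12750 = 34.331

t(5,7)=1.760 V=34.331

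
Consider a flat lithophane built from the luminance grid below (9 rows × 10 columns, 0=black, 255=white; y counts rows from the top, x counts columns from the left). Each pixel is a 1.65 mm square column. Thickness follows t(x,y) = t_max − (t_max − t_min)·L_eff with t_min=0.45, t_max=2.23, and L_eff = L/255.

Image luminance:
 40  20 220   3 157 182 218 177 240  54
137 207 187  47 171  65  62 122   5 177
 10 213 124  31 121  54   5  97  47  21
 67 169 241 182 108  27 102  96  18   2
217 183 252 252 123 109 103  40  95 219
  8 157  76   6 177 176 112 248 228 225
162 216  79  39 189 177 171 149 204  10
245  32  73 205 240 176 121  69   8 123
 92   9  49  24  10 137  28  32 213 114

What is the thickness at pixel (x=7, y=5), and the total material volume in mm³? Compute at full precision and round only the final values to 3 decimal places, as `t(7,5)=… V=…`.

t(7,5)=0.499 V=344.430

span = t_max - t_min = 2.23 - 0.45 = 1.780
L(7,5) = 248, L_eff = 248/255 = 0.972549
t(7,5) = 2.23 - 1.780·0.972549 = 0.499
Σt over all 9·10 pixels = 1613033/12750 ≈ 126.5123922
V = pitch²·Σt = 1.65²·1613033/12750 = 344.430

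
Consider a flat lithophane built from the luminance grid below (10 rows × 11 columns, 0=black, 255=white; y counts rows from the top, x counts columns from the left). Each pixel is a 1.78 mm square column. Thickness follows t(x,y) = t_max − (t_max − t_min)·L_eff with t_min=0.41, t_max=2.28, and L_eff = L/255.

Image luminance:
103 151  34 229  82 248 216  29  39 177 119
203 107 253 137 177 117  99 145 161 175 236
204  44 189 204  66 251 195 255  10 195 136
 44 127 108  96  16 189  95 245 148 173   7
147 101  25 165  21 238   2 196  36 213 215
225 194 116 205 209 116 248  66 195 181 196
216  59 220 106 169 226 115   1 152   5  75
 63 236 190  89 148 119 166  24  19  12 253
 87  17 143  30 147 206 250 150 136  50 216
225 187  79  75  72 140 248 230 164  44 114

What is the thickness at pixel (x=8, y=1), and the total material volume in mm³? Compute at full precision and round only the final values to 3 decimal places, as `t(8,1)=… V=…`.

span = t_max - t_min = 2.28 - 0.41 = 1.870
L(8,1) = 161, L_eff = 161/255 = 0.631373
t(8,1) = 2.28 - 1.870·0.631373 = 1.099
Σt over all 10·11 pixels = 208813/1500 ≈ 139.2086667
V = pitch²·Σt = 1.78²·208813/1500 = 441.069

t(8,1)=1.099 V=441.069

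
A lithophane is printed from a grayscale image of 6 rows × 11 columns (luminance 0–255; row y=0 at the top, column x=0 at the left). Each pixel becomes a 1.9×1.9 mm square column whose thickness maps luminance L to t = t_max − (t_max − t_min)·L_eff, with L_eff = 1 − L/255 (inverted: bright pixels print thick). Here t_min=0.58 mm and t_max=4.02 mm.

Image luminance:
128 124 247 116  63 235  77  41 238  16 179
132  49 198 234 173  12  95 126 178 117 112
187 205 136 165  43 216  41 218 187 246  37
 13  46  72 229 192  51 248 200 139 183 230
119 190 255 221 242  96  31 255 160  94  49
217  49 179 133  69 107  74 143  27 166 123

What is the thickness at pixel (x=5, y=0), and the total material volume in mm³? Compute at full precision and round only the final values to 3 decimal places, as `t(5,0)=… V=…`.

t(5,0)=3.750 V=584.912

span = t_max - t_min = 4.02 - 0.58 = 3.440
L(5,0) = 235, L_eff = 1 - 235/255 = 0.078431 (inverted)
t(5,0) = 4.02 - 3.440·0.078431 = 3.750
Σt over all 6·11 pixels = 1032913/6375 ≈ 162.0255686
V = pitch²·Σt = 1.9²·1032913/6375 = 584.912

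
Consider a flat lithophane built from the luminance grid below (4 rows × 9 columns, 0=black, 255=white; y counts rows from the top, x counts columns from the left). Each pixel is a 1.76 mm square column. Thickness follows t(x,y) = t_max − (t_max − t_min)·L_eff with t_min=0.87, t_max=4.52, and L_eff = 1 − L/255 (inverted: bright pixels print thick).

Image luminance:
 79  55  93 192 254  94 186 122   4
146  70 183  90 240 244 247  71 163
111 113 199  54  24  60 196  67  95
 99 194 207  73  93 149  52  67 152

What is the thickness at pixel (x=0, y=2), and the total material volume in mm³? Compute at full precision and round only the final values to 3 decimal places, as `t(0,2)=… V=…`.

t(0,2)=2.459 V=298.224

span = t_max - t_min = 4.52 - 0.87 = 3.650
L(0,2) = 111, L_eff = 1 - 111/255 = 0.564706 (inverted)
t(0,2) = 4.52 - 3.650·0.564706 = 2.459
Σt over all 4·9 pixels = 245503/2550 ≈ 96.2756863
V = pitch²·Σt = 1.76²·245503/2550 = 298.224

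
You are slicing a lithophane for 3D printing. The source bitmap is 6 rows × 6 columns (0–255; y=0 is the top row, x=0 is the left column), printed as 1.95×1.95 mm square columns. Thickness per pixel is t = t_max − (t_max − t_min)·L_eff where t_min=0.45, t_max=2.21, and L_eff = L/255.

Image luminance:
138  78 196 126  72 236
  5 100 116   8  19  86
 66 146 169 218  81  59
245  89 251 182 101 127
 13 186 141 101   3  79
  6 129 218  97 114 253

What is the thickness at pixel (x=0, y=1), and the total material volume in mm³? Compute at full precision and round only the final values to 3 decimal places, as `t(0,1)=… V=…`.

span = t_max - t_min = 2.21 - 0.45 = 1.760
L(0,1) = 5, L_eff = 5/255 = 0.019608
t(0,1) = 2.21 - 1.760·0.019608 = 2.175
Σt over all 6·6 pixels = 106673/2125 ≈ 50.1990588
V = pitch²·Σt = 1.95²·106673/2125 = 190.882

t(0,1)=2.175 V=190.882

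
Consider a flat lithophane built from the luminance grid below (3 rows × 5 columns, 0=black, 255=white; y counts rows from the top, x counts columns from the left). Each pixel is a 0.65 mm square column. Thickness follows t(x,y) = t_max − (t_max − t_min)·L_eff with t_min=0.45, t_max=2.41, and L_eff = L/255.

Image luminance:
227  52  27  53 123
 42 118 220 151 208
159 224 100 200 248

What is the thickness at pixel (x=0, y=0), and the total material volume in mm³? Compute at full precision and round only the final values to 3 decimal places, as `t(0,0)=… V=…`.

span = t_max - t_min = 2.41 - 0.45 = 1.960
L(0,0) = 227, L_eff = 227/255 = 0.890196
t(0,0) = 2.41 - 1.960·0.890196 = 0.665
Σt over all 3·5 pixels = 500033/25500 ≈ 19.6091373
V = pitch²·Σt = 0.65²·500033/25500 = 8.285

t(0,0)=0.665 V=8.285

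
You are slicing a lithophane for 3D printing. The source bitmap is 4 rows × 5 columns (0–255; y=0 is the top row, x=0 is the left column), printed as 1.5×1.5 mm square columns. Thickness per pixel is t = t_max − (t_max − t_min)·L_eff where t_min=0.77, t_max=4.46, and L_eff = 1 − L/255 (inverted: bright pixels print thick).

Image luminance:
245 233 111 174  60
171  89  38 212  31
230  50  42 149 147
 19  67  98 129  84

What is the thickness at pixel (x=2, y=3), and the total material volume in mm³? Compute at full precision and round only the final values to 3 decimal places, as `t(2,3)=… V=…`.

t(2,3)=2.188 V=112.107

span = t_max - t_min = 4.46 - 0.77 = 3.690
L(2,3) = 98, L_eff = 1 - 98/255 = 0.615686 (inverted)
t(2,3) = 4.46 - 3.690·0.615686 = 2.188
Σt over all 4·5 pixels = 423517/8500 ≈ 49.8255294
V = pitch²·Σt = 1.5²·423517/8500 = 112.107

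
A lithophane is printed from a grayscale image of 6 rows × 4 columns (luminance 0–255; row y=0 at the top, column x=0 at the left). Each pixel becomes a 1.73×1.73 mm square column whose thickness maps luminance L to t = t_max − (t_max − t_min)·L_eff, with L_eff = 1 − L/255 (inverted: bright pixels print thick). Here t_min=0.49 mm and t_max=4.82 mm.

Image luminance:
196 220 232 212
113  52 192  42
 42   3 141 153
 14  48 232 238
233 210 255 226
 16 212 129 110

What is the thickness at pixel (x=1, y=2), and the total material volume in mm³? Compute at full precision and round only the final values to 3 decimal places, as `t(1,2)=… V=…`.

span = t_max - t_min = 4.82 - 0.49 = 4.330
L(1,2) = 3, L_eff = 1 - 3/255 = 0.988235 (inverted)
t(1,2) = 4.82 - 4.330·0.988235 = 0.541
Σt over all 6·4 pixels = 1824473/25500 ≈ 71.5479608
V = pitch²·Σt = 1.73²·1824473/25500 = 214.136

t(1,2)=0.541 V=214.136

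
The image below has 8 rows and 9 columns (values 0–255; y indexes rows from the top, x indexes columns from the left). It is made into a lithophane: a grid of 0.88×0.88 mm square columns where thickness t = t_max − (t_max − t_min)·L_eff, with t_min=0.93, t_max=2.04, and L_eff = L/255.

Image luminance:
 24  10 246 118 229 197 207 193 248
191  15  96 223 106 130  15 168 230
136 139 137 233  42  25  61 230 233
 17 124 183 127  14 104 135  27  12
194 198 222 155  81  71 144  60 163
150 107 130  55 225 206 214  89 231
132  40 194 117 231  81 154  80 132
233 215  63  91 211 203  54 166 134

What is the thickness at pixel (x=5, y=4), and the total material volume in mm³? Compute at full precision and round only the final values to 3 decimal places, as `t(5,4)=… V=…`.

span = t_max - t_min = 2.04 - 0.93 = 1.110
L(5,4) = 71, L_eff = 71/255 = 0.278431
t(5,4) = 2.04 - 1.110·0.278431 = 1.731
Σt over all 8·9 pixels = 883993/8500 ≈ 103.9991765
V = pitch²·Σt = 0.88²·883993/8500 = 80.537

t(5,4)=1.731 V=80.537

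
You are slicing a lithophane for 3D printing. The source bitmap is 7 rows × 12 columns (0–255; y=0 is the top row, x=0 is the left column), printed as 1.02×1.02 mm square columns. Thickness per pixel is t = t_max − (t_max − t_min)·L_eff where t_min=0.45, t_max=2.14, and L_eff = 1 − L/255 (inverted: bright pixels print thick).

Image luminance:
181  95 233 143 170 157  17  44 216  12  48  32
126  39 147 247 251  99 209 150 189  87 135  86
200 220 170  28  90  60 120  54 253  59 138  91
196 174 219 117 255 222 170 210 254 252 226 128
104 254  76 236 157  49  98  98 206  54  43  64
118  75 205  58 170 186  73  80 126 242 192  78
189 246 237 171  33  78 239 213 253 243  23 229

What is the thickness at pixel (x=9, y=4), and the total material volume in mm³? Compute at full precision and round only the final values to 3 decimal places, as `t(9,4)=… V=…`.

span = t_max - t_min = 2.14 - 0.45 = 1.690
L(9,4) = 54, L_eff = 1 - 54/255 = 0.788235 (inverted)
t(9,4) = 2.14 - 1.690·0.788235 = 0.808
Σt over all 7·12 pixels = 605647/5100 ≈ 118.7543137
V = pitch²·Σt = 1.02²·605647/5100 = 123.552

t(9,4)=0.808 V=123.552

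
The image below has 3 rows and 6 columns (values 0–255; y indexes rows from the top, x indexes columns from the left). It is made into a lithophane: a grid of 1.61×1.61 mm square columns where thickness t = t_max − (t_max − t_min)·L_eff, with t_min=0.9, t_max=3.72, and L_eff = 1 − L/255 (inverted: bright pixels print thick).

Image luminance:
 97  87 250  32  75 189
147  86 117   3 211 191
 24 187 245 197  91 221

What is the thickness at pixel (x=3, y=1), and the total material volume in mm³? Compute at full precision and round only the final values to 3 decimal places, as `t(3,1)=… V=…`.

t(3,1)=0.933 V=112.223

span = t_max - t_min = 3.72 - 0.9 = 2.820
L(3,1) = 3, L_eff = 1 - 3/255 = 0.988235 (inverted)
t(3,1) = 3.72 - 2.820·0.988235 = 0.933
Σt over all 3·6 pixels = 736/17 ≈ 43.2941176
V = pitch²·Σt = 1.61²·736/17 = 112.223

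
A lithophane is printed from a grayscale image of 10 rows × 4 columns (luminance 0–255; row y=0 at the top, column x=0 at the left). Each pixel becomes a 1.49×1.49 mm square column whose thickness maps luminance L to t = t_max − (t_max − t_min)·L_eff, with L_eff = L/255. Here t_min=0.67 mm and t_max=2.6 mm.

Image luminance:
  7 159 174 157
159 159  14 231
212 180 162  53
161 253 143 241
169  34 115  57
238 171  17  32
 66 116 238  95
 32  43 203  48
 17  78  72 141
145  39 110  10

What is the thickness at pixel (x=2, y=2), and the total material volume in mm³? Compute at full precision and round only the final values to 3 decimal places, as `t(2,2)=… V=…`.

t(2,2)=1.374 V=151.059

span = t_max - t_min = 2.6 - 0.67 = 1.930
L(2,2) = 162, L_eff = 162/255 = 0.635294
t(2,2) = 2.6 - 1.930·0.635294 = 1.374
Σt over all 10·4 pixels = 1735057/25500 ≈ 68.0414510
V = pitch²·Σt = 1.49²·1735057/25500 = 151.059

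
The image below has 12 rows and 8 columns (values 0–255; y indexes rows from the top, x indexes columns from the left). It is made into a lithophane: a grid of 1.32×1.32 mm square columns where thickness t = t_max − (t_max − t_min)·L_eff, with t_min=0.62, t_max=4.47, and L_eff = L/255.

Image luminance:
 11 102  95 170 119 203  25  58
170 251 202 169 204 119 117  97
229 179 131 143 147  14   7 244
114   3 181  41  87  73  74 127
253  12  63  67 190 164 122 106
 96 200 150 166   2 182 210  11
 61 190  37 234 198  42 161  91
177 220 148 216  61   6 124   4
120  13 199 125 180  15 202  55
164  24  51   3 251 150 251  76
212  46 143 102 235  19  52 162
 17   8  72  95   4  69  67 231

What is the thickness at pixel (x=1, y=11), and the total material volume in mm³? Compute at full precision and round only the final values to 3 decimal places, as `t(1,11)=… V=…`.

span = t_max - t_min = 4.47 - 0.62 = 3.850
L(1,11) = 8, L_eff = 8/255 = 0.031373
t(1,11) = 4.47 - 3.850·0.031373 = 4.349
Σt over all 12·8 pixels = 439907/1700 ≈ 258.7688235
V = pitch²·Σt = 1.32²·439907/1700 = 450.879

t(1,11)=4.349 V=450.879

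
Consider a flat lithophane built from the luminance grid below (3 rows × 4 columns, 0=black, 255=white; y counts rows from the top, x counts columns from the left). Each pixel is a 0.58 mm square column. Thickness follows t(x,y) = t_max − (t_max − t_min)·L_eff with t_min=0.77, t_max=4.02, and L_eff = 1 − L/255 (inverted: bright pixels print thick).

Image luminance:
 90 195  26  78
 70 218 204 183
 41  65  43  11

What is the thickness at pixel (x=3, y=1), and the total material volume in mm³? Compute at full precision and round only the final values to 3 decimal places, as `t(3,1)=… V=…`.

span = t_max - t_min = 4.02 - 0.77 = 3.250
L(3,1) = 183, L_eff = 1 - 183/255 = 0.282353 (inverted)
t(3,1) = 4.02 - 3.250·0.282353 = 3.102
Σt over all 3·4 pixels = 24.84
V = pitch²·Σt = 0.58²·24.84 = 8.356

t(3,1)=3.102 V=8.356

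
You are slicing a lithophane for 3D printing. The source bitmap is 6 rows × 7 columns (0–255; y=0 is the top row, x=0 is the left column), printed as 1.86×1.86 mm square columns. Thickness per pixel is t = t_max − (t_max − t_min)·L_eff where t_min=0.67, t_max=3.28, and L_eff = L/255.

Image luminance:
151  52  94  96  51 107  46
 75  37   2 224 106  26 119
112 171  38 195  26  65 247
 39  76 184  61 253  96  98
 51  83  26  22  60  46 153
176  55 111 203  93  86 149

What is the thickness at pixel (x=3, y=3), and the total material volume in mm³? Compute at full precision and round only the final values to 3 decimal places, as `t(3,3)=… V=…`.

span = t_max - t_min = 3.28 - 0.67 = 2.610
L(3,3) = 61, L_eff = 61/255 = 0.239216
t(3,3) = 3.28 - 2.610·0.239216 = 2.656
Σt over all 6·7 pixels = 808953/8500 ≈ 95.1709412
V = pitch²·Σt = 1.86²·808953/8500 = 329.253

t(3,3)=2.656 V=329.253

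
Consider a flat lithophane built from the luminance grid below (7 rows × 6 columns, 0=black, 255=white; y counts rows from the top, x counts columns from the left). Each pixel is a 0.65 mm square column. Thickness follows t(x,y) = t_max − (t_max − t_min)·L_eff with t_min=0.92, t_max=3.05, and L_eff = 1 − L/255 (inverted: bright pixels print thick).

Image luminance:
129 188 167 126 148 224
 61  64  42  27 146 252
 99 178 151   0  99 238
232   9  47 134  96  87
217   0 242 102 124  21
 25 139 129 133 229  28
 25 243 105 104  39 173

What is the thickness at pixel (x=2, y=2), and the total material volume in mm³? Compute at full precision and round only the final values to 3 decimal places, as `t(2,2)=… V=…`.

t(2,2)=2.181 V=34.049

span = t_max - t_min = 3.05 - 0.92 = 2.130
L(2,2) = 151, L_eff = 1 - 151/255 = 0.407843 (inverted)
t(2,2) = 3.05 - 2.130·0.407843 = 2.181
Σt over all 7·6 pixels = 342501/4250 ≈ 80.5884706
V = pitch²·Σt = 0.65²·342501/4250 = 34.049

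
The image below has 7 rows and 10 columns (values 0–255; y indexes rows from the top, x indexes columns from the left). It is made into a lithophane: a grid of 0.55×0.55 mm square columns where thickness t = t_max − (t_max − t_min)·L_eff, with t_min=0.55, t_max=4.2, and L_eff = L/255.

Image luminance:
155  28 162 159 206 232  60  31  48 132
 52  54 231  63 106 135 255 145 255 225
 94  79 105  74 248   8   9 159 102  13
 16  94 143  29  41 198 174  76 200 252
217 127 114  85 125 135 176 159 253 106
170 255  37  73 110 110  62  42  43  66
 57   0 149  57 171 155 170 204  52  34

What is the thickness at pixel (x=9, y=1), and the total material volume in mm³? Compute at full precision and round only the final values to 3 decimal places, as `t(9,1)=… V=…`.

span = t_max - t_min = 4.2 - 0.55 = 3.650
L(9,1) = 225, L_eff = 225/255 = 0.882353
t(9,1) = 4.2 - 3.650·0.882353 = 0.979
Σt over all 7·10 pixels = 444487/2550 ≈ 174.3086275
V = pitch²·Σt = 0.55²·444487/2550 = 52.728

t(9,1)=0.979 V=52.728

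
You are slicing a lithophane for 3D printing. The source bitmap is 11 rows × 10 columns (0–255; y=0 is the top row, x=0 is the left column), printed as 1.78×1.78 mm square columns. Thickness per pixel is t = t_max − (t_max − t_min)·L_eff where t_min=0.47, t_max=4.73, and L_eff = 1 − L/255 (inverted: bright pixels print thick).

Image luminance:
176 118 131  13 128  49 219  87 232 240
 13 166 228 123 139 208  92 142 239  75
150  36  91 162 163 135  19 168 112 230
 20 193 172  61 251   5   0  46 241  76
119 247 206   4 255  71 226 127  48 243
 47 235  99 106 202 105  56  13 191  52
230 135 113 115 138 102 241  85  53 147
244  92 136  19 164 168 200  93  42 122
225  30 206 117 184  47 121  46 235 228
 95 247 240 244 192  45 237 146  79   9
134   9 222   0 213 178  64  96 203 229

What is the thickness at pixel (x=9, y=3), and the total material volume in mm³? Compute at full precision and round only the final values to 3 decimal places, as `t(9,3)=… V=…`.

t(9,3)=1.740 V=945.120

span = t_max - t_min = 4.73 - 0.47 = 4.260
L(9,3) = 76, L_eff = 1 - 76/255 = 0.701961 (inverted)
t(9,3) = 4.73 - 4.260·0.701961 = 1.740
Σt over all 11·10 pixels = 633878/2125 ≈ 298.2955294
V = pitch²·Σt = 1.78²·633878/2125 = 945.120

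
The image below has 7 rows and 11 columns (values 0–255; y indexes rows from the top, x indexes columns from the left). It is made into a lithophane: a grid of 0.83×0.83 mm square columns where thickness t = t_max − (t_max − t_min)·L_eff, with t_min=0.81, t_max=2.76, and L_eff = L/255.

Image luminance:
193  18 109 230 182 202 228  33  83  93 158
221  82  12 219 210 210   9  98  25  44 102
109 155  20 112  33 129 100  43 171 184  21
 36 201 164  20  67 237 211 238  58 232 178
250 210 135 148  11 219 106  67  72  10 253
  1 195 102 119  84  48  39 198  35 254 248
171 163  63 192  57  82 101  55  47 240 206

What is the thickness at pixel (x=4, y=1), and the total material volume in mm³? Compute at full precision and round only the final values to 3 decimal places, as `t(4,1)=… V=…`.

t(4,1)=1.154 V=95.510

span = t_max - t_min = 2.76 - 0.81 = 1.950
L(4,1) = 210, L_eff = 210/255 = 0.823529
t(4,1) = 2.76 - 1.950·0.823529 = 1.154
Σt over all 7·11 pixels = 235691/1700 ≈ 138.6417647
V = pitch²·Σt = 0.83²·235691/1700 = 95.510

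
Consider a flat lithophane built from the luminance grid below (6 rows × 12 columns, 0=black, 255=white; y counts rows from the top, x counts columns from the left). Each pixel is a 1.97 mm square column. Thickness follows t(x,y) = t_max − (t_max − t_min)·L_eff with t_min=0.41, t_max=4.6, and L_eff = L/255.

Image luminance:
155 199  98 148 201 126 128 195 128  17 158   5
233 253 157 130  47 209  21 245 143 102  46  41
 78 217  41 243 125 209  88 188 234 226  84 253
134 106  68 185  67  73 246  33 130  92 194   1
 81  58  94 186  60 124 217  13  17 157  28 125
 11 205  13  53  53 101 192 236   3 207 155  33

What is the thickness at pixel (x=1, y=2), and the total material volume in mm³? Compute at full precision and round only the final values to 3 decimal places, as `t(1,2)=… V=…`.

t(1,2)=1.034 V=716.411

span = t_max - t_min = 4.6 - 0.41 = 4.190
L(1,2) = 217, L_eff = 217/255 = 0.850980
t(1,2) = 4.6 - 4.190·0.850980 = 1.034
Σt over all 6·12 pixels = 784547/4250 ≈ 184.5992941
V = pitch²·Σt = 1.97²·784547/4250 = 716.411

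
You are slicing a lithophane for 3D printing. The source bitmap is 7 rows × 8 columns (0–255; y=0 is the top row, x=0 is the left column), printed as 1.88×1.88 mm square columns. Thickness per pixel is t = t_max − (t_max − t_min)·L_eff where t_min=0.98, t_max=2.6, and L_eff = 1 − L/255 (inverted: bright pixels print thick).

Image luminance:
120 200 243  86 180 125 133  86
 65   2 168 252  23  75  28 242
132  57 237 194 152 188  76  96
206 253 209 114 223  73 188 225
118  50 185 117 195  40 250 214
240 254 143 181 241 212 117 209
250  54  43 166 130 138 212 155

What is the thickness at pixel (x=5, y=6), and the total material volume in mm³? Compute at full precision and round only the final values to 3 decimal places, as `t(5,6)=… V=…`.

span = t_max - t_min = 2.6 - 0.98 = 1.620
L(5,6) = 138, L_eff = 1 - 138/255 = 0.458824 (inverted)
t(5,6) = 2.6 - 1.620·0.458824 = 1.857
Σt over all 7·8 pixels = 92899/850 ≈ 109.2929412
V = pitch²·Σt = 1.88²·92899/850 = 386.285

t(5,6)=1.857 V=386.285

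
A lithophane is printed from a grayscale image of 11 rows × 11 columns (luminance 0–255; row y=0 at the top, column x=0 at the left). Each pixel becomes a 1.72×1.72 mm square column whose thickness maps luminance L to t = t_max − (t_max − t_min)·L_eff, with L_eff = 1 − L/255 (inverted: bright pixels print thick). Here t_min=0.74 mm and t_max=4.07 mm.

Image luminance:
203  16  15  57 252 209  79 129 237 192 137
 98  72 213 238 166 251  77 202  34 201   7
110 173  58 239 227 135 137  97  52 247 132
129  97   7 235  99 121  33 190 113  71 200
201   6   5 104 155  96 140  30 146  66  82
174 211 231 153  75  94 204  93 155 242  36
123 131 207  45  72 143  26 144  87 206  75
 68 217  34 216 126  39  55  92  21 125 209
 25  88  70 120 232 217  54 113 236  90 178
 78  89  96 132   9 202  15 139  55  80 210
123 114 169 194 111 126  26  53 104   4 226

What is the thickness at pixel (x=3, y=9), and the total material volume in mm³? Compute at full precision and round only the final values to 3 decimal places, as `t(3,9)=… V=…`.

span = t_max - t_min = 4.07 - 0.74 = 3.330
L(3,9) = 132, L_eff = 1 - 132/255 = 0.482353 (inverted)
t(3,9) = 4.07 - 3.330·0.482353 = 2.464
Σt over all 11·11 pixels = 483553/1700 ≈ 284.4429412
V = pitch²·Σt = 1.72²·483553/1700 = 841.496

t(3,9)=2.464 V=841.496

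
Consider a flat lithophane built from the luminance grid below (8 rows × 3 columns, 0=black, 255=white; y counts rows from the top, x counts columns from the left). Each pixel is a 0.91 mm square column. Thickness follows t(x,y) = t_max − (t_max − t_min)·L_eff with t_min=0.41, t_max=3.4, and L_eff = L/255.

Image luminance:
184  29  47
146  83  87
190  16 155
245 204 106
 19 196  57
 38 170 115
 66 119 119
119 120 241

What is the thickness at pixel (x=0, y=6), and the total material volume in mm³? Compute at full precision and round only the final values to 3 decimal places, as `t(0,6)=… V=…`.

t(0,6)=2.626 V=39.696

span = t_max - t_min = 3.4 - 0.41 = 2.990
L(0,6) = 66, L_eff = 66/255 = 0.258824
t(0,6) = 3.4 - 2.990·0.258824 = 2.626
Σt over all 8·3 pixels = 407457/8500 ≈ 47.9361176
V = pitch²·Σt = 0.91²·407457/8500 = 39.696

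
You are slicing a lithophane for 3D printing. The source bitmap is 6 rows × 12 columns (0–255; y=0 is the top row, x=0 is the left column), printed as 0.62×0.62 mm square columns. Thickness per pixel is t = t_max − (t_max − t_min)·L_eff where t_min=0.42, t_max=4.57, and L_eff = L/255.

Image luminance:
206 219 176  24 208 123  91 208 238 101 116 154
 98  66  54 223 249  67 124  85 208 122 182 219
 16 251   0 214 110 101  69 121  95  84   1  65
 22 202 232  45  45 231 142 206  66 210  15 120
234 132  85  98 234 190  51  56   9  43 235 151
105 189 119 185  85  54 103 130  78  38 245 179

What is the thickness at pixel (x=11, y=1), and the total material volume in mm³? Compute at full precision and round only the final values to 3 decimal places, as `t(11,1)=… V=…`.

t(11,1)=1.006 V=68.603

span = t_max - t_min = 4.57 - 0.42 = 4.150
L(11,1) = 219, L_eff = 219/255 = 0.858824
t(11,1) = 4.57 - 4.150·0.858824 = 1.006
Σt over all 6·12 pixels = 75849/425 ≈ 178.4682353
V = pitch²·Σt = 0.62²·75849/425 = 68.603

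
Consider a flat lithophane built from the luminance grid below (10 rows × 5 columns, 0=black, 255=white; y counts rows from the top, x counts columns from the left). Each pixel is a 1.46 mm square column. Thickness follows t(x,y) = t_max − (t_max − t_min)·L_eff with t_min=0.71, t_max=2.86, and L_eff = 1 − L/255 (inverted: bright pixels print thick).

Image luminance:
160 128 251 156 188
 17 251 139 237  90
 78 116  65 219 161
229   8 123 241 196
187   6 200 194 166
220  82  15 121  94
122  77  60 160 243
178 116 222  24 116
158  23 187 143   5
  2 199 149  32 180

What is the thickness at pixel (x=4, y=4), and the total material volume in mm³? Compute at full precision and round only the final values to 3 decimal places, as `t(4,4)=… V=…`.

span = t_max - t_min = 2.86 - 0.71 = 2.150
L(4,4) = 166, L_eff = 1 - 166/255 = 0.349020 (inverted)
t(4,4) = 2.86 - 2.150·0.349020 = 2.110
Σt over all 10·5 pixels = 117653/1275 ≈ 92.2768627
V = pitch²·Σt = 1.46²·117653/1275 = 196.697

t(4,4)=2.110 V=196.697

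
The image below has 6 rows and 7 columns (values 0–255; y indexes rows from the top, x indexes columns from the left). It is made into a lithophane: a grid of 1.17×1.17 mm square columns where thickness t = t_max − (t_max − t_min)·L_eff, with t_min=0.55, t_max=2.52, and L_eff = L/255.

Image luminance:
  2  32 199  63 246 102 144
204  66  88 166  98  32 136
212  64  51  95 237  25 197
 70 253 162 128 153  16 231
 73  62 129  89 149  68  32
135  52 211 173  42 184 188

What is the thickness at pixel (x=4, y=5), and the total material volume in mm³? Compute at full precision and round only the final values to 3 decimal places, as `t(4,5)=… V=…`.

t(4,5)=2.196 V=91.383

span = t_max - t_min = 2.52 - 0.55 = 1.970
L(4,5) = 42, L_eff = 42/255 = 0.164706
t(4,5) = 2.52 - 1.970·0.164706 = 2.196
Σt over all 6·7 pixels = 1702297/25500 ≈ 66.7567451
V = pitch²·Σt = 1.17²·1702297/25500 = 91.383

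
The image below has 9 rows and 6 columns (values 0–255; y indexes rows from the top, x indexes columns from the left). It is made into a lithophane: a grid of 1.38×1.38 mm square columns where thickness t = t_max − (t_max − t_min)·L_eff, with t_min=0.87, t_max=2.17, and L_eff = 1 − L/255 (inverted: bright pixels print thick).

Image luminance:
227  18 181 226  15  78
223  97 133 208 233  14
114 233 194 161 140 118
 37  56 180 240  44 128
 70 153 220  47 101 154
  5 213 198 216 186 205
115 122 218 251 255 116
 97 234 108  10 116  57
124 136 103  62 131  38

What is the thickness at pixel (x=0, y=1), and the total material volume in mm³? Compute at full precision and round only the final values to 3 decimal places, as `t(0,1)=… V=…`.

t(0,1)=2.007 V=160.915

span = t_max - t_min = 2.17 - 0.87 = 1.300
L(0,1) = 223, L_eff = 1 - 223/255 = 0.125490 (inverted)
t(0,1) = 2.17 - 1.300·0.125490 = 2.007
Σt over all 9·6 pixels = 35911/425 ≈ 84.4964706
V = pitch²·Σt = 1.38²·35911/425 = 160.915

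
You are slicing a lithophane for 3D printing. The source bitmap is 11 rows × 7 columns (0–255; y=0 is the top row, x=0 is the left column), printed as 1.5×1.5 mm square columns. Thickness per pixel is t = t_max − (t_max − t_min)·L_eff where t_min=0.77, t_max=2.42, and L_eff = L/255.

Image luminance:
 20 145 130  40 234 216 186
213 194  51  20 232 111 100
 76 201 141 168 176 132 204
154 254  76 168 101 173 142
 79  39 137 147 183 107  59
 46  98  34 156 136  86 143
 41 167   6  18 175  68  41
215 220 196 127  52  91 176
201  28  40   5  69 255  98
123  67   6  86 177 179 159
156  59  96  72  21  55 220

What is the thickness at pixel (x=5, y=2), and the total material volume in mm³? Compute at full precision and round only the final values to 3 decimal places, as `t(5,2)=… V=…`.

span = t_max - t_min = 2.42 - 0.77 = 1.650
L(5,2) = 132, L_eff = 132/255 = 0.517647
t(5,2) = 2.42 - 1.650·0.517647 = 1.566
Σt over all 11·7 pixels = 8591/68 ≈ 126.3382353
V = pitch²·Σt = 1.5²·8591/68 = 284.261

t(5,2)=1.566 V=284.261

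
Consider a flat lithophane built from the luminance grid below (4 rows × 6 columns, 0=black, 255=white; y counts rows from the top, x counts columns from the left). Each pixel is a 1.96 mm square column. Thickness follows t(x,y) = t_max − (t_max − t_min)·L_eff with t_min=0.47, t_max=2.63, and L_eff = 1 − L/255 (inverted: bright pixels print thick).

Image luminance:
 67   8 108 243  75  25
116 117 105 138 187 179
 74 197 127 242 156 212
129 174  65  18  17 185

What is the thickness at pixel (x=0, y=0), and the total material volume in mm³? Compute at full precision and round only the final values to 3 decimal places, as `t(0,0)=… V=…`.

t(0,0)=1.038 V=139.784

span = t_max - t_min = 2.63 - 0.47 = 2.160
L(0,0) = 67, L_eff = 1 - 67/255 = 0.737255 (inverted)
t(0,0) = 2.63 - 2.160·0.737255 = 1.038
Σt over all 4·6 pixels = 77322/2125 ≈ 36.3868235
V = pitch²·Σt = 1.96²·77322/2125 = 139.784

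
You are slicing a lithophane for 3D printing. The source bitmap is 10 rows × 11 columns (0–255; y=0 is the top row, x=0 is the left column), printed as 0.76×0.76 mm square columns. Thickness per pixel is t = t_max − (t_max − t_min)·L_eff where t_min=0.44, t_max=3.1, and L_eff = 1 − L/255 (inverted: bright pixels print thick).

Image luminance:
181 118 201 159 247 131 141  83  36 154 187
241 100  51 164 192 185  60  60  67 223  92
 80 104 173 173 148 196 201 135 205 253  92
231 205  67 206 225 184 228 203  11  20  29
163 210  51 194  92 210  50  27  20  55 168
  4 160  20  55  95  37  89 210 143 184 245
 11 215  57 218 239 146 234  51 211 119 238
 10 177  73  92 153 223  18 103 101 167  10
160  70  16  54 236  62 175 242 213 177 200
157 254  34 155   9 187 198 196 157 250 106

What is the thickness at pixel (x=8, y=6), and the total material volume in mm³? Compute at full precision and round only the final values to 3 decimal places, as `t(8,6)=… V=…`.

t(8,6)=2.641 V=118.924

span = t_max - t_min = 3.1 - 0.44 = 2.660
L(8,6) = 211, L_eff = 1 - 211/255 = 0.172549 (inverted)
t(8,6) = 3.1 - 2.660·0.172549 = 2.641
Σt over all 10·11 pixels = 1312567/6375 ≈ 205.8928627
V = pitch²·Σt = 0.76²·1312567/6375 = 118.924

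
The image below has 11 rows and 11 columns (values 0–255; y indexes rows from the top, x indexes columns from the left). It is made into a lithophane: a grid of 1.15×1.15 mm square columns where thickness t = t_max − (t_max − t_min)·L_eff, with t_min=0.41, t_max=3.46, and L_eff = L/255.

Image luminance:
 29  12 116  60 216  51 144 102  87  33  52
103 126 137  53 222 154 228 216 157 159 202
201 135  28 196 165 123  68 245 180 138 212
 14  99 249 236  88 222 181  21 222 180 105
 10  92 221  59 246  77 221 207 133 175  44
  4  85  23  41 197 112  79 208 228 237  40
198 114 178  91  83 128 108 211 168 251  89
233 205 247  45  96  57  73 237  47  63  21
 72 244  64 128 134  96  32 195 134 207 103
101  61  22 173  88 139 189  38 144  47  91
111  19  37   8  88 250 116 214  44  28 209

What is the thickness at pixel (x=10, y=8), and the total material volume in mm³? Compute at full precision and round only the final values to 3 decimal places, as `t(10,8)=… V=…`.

span = t_max - t_min = 3.46 - 0.41 = 3.050
L(10,8) = 103, L_eff = 103/255 = 0.403922
t(10,8) = 3.46 - 3.050·0.403922 = 2.228
Σt over all 11·11 pixels = 1203391/5100 ≈ 235.9590196
V = pitch²·Σt = 1.15²·1203391/5100 = 312.056

t(10,8)=2.228 V=312.056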